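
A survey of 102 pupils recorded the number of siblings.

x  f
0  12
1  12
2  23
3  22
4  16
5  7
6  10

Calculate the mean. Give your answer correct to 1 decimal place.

2.8

Values: 0, 1, 2, 3, 4, 5, 6
Σfx = 12×0 + 12×1 + 23×2 + 22×3 + 16×4 + 7×5 + 10×6 = 283
n = Σf = 102
Mean = 283 / 102 = 2.7745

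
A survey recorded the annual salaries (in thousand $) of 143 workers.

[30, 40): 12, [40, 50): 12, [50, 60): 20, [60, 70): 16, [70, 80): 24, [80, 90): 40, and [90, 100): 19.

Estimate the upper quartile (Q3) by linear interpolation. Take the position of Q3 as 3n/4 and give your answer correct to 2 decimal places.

Cumulative frequencies: 12, 24, 44, 60, 84, 124, 143
n = 143; position = 3n/4 = 107.25.
This falls in the class [80, 90): L = 80, F = 84, f = 40, h = 10.
Upper quartile ≈ 80 + ((107.25 − 84) / 40) × 10 = 85.8125

85.81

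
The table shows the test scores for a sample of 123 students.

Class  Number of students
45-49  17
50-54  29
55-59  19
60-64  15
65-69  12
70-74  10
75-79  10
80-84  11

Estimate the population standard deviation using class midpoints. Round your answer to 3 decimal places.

11.062

Midpoints: 47, 52, 57, 62, 67, 72, 77, 82
n = 123, Σfm = 7516, mean = 61.1057
Σfm² = 474322
Σf(m − x̄)² = Σfm² − (Σfm)²/n = 474322 − 7516²/123 = 15051.6260
Population variance = 15051.6260 / 123 = 122.3709
Standard deviation = √122.3709 = 11.0621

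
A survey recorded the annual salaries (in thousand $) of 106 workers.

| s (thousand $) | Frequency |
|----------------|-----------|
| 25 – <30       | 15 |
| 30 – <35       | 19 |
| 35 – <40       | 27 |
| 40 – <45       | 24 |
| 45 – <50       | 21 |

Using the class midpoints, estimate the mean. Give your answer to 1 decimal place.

Midpoints: 27.5, 32.5, 37.5, 42.5, 47.5
Σfm = 15×27.5 + 19×32.5 + 27×37.5 + 24×42.5 + 21×47.5 = 4060
n = Σf = 106
Mean = 4060 / 106 = 38.3019

38.3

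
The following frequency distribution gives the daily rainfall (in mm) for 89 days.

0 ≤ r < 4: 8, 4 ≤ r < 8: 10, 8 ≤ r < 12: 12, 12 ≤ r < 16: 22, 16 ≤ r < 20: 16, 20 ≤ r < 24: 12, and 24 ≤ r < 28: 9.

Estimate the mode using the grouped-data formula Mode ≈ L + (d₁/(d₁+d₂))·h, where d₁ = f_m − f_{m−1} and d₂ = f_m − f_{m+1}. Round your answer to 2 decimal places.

Modal class: 12 ≤ r < 16 (highest frequency 22).
d₁ = 22 − 12 = 10, d₂ = 22 − 16 = 6
Mode ≈ 12 + (10/(10+6)) × 4 = 12 + 2.5000 = 14.5000

14.50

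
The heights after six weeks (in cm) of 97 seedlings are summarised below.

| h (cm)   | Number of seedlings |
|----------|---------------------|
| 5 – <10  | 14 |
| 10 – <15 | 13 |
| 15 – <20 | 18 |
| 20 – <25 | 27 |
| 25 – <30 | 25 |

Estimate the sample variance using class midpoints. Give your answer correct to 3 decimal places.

47.562

Midpoints: 7.5, 12.5, 17.5, 22.5, 27.5
n = 97, Σfm = 1877.5, mean = 19.3557
Σfm² = 40906.25
Σf(m − x̄)² = Σfm² − (Σfm)²/n = 40906.25 − 1877.5²/97 = 4565.9794
Sample variance = 4565.9794 / 96 = 47.5623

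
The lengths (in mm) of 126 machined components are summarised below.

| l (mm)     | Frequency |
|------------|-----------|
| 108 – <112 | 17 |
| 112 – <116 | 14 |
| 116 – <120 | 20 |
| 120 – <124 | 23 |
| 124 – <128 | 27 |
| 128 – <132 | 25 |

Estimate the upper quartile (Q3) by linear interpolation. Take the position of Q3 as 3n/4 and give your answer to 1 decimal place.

127.0

Cumulative frequencies: 17, 31, 51, 74, 101, 126
n = 126; position = 3n/4 = 94.5.
This falls in the class 124 – <128: L = 124, F = 74, f = 27, h = 4.
Upper quartile ≈ 124 + ((94.5 − 74) / 27) × 4 = 127.0370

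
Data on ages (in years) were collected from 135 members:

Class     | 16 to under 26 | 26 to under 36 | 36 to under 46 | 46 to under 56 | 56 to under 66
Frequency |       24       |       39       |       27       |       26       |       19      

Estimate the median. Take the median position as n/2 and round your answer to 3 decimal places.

37.667

Cumulative frequencies: 24, 63, 90, 116, 135
n = 135; position = n/2 = 67.5.
This falls in the class 36 to under 46: L = 36, F = 63, f = 27, h = 10.
Median ≈ 36 + ((67.5 − 63) / 27) × 10 = 37.6667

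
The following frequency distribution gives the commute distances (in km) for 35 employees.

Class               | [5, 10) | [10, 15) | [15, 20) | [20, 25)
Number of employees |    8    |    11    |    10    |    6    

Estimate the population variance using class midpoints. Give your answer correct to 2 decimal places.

26.00

Midpoints: 7.5, 12.5, 17.5, 22.5
n = 35, Σfm = 507.5, mean = 14.5000
Σfm² = 8268.75
Σf(m − x̄)² = Σfm² − (Σfm)²/n = 8268.75 − 507.5²/35 = 910.0000
Population variance = 910.0000 / 35 = 26.0000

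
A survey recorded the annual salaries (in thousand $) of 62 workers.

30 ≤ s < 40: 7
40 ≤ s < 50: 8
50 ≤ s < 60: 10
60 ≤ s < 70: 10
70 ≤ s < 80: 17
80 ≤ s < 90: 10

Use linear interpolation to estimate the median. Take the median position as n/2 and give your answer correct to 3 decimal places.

66.000

Cumulative frequencies: 7, 15, 25, 35, 52, 62
n = 62; position = n/2 = 31.
This falls in the class 60 ≤ s < 70: L = 60, F = 25, f = 10, h = 10.
Median ≈ 60 + ((31 − 25) / 10) × 10 = 66.0000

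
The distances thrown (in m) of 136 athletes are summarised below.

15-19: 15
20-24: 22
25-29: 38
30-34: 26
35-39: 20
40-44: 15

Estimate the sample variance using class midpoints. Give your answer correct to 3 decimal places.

Midpoints: 17, 22, 27, 32, 37, 42
n = 136, Σfm = 3967, mean = 29.1691
Σfm² = 123149
Σf(m − x̄)² = Σfm² − (Σfm)²/n = 123149 − 3967²/136 = 7435.1103
Sample variance = 7435.1103 / 135 = 55.0749

55.075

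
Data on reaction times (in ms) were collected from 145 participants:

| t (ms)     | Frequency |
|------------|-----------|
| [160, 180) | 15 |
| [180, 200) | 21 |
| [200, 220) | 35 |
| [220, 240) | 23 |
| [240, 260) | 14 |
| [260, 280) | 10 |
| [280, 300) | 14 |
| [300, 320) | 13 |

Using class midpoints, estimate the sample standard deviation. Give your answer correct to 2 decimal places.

Midpoints: 170, 190, 210, 230, 250, 270, 290, 310
n = 145, Σfm = 33470, mean = 230.8276
Σfm² = 7982500
Σf(m − x̄)² = Σfm² − (Σfm)²/n = 7982500 − 33470²/145 = 256700.6897
Sample variance = 256700.6897 / 144 = 1782.6437
Standard deviation = √1782.6437 = 42.2214

42.22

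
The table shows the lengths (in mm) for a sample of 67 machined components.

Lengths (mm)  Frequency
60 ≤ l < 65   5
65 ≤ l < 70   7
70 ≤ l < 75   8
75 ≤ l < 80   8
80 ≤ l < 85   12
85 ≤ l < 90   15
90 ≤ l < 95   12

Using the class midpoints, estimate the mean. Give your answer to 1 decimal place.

80.6

Midpoints: 62.5, 67.5, 72.5, 77.5, 82.5, 87.5, 92.5
Σfm = 5×62.5 + 7×67.5 + 8×72.5 + 8×77.5 + 12×82.5 + 15×87.5 + 12×92.5 = 5397.5
n = Σf = 67
Mean = 5397.5 / 67 = 80.5597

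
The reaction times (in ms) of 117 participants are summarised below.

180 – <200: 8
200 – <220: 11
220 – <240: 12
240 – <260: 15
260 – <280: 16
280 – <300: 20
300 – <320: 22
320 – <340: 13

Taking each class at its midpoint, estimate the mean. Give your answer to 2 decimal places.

Midpoints: 190, 210, 230, 250, 270, 290, 310, 330
Σfm = 8×190 + 11×210 + 12×230 + 15×250 + 16×270 + 20×290 + 22×310 + 13×330 = 31570
n = Σf = 117
Mean = 31570 / 117 = 269.8291

269.83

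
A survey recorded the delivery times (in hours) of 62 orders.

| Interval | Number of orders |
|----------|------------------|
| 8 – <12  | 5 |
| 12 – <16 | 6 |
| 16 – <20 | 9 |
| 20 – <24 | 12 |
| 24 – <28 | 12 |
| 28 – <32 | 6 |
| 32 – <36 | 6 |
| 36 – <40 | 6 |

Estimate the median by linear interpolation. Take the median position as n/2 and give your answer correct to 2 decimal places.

23.67

Cumulative frequencies: 5, 11, 20, 32, 44, 50, 56, 62
n = 62; position = n/2 = 31.
This falls in the class 20 – <24: L = 20, F = 20, f = 12, h = 4.
Median ≈ 20 + ((31 − 20) / 12) × 4 = 23.6667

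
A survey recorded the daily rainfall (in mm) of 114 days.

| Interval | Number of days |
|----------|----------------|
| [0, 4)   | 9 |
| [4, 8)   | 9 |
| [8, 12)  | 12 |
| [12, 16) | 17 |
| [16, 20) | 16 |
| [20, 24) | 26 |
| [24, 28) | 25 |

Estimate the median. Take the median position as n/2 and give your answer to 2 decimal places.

Cumulative frequencies: 9, 18, 30, 47, 63, 89, 114
n = 114; position = n/2 = 57.
This falls in the class [16, 20): L = 16, F = 47, f = 16, h = 4.
Median ≈ 16 + ((57 − 47) / 16) × 4 = 18.5000

18.50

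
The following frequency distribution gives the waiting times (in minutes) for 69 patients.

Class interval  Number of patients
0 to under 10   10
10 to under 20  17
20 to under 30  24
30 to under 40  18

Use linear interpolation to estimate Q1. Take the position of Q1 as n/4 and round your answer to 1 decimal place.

Cumulative frequencies: 10, 27, 51, 69
n = 69; position = n/4 = 17.25.
This falls in the class 10 to under 20: L = 10, F = 10, f = 17, h = 10.
Lower quartile ≈ 10 + ((17.25 − 10) / 17) × 10 = 14.2647

14.3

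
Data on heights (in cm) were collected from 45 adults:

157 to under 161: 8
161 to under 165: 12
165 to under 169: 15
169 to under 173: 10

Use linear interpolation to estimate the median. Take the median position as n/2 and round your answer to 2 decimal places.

Cumulative frequencies: 8, 20, 35, 45
n = 45; position = n/2 = 22.5.
This falls in the class 165 to under 169: L = 165, F = 20, f = 15, h = 4.
Median ≈ 165 + ((22.5 − 20) / 15) × 4 = 165.6667

165.67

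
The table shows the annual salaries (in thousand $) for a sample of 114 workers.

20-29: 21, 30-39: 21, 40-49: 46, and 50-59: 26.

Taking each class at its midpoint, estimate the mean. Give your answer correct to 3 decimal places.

Midpoints: 24.5, 34.5, 44.5, 54.5
Σfm = 21×24.5 + 21×34.5 + 46×44.5 + 26×54.5 = 4703
n = Σf = 114
Mean = 4703 / 114 = 41.2544

41.254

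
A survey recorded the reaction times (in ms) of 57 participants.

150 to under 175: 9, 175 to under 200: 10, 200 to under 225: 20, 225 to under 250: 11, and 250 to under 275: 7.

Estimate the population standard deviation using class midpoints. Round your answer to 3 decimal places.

30.501

Midpoints: 162.5, 187.5, 212.5, 237.5, 262.5
n = 57, Σfm = 12037.5, mean = 211.1842
Σfm² = 2595156.25
Σf(m − x̄)² = Σfm² − (Σfm)²/n = 2595156.25 − 12037.5²/57 = 53026.3158
Population variance = 53026.3158 / 57 = 930.2862
Standard deviation = √930.2862 = 30.5006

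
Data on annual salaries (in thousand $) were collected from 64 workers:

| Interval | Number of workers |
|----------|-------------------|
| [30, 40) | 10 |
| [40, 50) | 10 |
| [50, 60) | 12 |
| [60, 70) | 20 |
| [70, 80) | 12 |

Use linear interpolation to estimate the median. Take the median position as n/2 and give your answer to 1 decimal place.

60.0

Cumulative frequencies: 10, 20, 32, 52, 64
n = 64; position = n/2 = 32.
This falls in the class [50, 60): L = 50, F = 20, f = 12, h = 10.
Median ≈ 50 + ((32 − 20) / 12) × 10 = 60.0000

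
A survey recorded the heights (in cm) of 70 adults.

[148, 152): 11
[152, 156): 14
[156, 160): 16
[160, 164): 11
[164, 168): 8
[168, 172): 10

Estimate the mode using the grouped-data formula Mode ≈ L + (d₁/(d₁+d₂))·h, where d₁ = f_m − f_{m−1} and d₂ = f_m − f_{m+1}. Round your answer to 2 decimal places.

157.14

Modal class: [156, 160) (highest frequency 16).
d₁ = 16 − 14 = 2, d₂ = 16 − 11 = 5
Mode ≈ 156 + (2/(2+5)) × 4 = 156 + 1.1429 = 157.1429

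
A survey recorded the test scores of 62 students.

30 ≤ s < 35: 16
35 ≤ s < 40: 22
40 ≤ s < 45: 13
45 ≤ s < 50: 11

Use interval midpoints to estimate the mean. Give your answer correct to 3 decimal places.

Midpoints: 32.5, 37.5, 42.5, 47.5
Σfm = 16×32.5 + 22×37.5 + 13×42.5 + 11×47.5 = 2420
n = Σf = 62
Mean = 2420 / 62 = 39.0323

39.032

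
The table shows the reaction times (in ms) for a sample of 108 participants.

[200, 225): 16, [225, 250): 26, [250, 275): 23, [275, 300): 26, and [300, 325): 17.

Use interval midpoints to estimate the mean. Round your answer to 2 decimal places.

262.96

Midpoints: 212.5, 237.5, 262.5, 287.5, 312.5
Σfm = 16×212.5 + 26×237.5 + 23×262.5 + 26×287.5 + 17×312.5 = 28400
n = Σf = 108
Mean = 28400 / 108 = 262.9630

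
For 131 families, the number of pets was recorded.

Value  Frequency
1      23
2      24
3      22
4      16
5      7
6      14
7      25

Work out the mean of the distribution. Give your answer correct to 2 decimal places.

Values: 1, 2, 3, 4, 5, 6, 7
Σfx = 23×1 + 24×2 + 22×3 + 16×4 + 7×5 + 14×6 + 25×7 = 495
n = Σf = 131
Mean = 495 / 131 = 3.7786

3.78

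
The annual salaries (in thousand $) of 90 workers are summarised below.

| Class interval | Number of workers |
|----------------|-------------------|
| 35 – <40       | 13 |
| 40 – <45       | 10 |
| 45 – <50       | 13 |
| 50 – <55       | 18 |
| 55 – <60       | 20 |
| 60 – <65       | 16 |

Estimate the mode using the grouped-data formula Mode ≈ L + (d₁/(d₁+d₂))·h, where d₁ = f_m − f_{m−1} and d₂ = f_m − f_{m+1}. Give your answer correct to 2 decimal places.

Modal class: 55 – <60 (highest frequency 20).
d₁ = 20 − 18 = 2, d₂ = 20 − 16 = 4
Mode ≈ 55 + (2/(2+4)) × 5 = 55 + 1.6667 = 56.6667

56.67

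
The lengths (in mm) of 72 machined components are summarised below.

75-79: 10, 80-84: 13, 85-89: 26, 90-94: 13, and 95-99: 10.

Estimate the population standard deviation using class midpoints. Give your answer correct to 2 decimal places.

6.07

Midpoints: 77, 82, 87, 92, 97
n = 72, Σfm = 6264, mean = 87.0000
Σfm² = 547618
Σf(m − x̄)² = Σfm² − (Σfm)²/n = 547618 − 6264²/72 = 2650.0000
Population variance = 2650.0000 / 72 = 36.8056
Standard deviation = √36.8056 = 6.0668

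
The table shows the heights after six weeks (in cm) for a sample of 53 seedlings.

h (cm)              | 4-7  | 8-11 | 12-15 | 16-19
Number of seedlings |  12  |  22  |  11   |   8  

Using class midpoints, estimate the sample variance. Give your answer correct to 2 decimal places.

15.62

Midpoints: 5.5, 9.5, 13.5, 17.5
n = 53, Σfm = 563.5, mean = 10.6321
Σfm² = 6803.25
Σf(m − x̄)² = Σfm² − (Σfm)²/n = 6803.25 − 563.5²/53 = 812.0755
Sample variance = 812.0755 / 52 = 15.6168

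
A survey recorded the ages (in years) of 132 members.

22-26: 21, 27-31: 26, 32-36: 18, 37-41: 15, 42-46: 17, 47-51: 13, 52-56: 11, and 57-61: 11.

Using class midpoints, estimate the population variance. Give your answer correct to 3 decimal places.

Midpoints: 24, 29, 34, 39, 44, 49, 54, 59
n = 132, Σfm = 5083, mean = 38.5076
Σfm² = 212077
Σf(m − x̄)² = Σfm² − (Σfm)²/n = 212077 − 5083²/132 = 16342.9924
Population variance = 16342.9924 / 132 = 123.8105

123.811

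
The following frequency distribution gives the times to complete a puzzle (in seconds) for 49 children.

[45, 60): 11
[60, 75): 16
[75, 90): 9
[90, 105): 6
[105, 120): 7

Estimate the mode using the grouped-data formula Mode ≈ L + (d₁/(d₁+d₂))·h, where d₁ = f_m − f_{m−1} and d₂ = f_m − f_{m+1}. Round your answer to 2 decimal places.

66.25

Modal class: [60, 75) (highest frequency 16).
d₁ = 16 − 11 = 5, d₂ = 16 − 9 = 7
Mode ≈ 60 + (5/(5+7)) × 15 = 60 + 6.2500 = 66.2500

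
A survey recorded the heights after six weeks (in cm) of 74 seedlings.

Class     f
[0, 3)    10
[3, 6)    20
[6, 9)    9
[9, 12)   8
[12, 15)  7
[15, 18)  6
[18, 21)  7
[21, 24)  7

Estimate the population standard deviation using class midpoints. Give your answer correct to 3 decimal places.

6.828

Midpoints: 1.5, 4.5, 7.5, 10.5, 13.5, 16.5, 19.5, 22.5
n = 74, Σfm = 744, mean = 10.0541
Σfm² = 10930.5
Σf(m − x̄)² = Σfm² − (Σfm)²/n = 10930.5 − 744²/74 = 3450.2838
Population variance = 3450.2838 / 74 = 46.6255
Standard deviation = √46.6255 = 6.8283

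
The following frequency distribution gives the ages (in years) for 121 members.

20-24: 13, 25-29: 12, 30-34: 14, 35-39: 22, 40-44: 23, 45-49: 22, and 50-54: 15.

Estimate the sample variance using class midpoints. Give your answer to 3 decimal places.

Midpoints: 22, 27, 32, 37, 42, 47, 52
n = 121, Σfm = 4652, mean = 38.4463
Σfm² = 189224
Σf(m − x̄)² = Σfm² − (Σfm)²/n = 189224 − 4652²/121 = 10371.9008
Sample variance = 10371.9008 / 120 = 86.4325

86.433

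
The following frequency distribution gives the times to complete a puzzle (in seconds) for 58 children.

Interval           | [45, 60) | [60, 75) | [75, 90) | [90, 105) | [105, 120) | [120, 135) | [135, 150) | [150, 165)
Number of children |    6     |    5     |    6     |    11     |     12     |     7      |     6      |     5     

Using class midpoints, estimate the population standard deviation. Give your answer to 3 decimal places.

Midpoints: 52.5, 67.5, 82.5, 97.5, 112.5, 127.5, 142.5, 157.5
n = 58, Σfm = 6105, mean = 105.2586
Σfm² = 696262.5
Σf(m − x̄)² = Σfm² − (Σfm)²/n = 696262.5 − 6105²/58 = 53658.6207
Population variance = 53658.6207 / 58 = 925.1486
Standard deviation = √925.1486 = 30.4163

30.416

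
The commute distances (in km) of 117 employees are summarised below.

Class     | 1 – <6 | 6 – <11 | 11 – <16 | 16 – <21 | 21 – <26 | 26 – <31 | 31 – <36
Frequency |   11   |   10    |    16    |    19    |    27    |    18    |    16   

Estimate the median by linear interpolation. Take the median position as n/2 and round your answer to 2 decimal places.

Cumulative frequencies: 11, 21, 37, 56, 83, 101, 117
n = 117; position = n/2 = 58.5.
This falls in the class 21 – <26: L = 21, F = 56, f = 27, h = 5.
Median ≈ 21 + ((58.5 − 56) / 27) × 5 = 21.4630

21.46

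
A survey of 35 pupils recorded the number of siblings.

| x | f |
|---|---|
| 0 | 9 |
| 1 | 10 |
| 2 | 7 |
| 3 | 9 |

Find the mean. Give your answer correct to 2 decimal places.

Values: 0, 1, 2, 3
Σfx = 9×0 + 10×1 + 7×2 + 9×3 = 51
n = Σf = 35
Mean = 51 / 35 = 1.4571

1.46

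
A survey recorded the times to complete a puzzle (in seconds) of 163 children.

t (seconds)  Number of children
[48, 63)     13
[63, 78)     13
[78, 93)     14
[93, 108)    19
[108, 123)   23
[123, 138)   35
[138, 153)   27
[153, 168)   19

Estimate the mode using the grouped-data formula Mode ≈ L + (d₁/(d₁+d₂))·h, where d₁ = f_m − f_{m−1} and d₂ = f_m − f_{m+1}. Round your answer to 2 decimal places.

132.00

Modal class: [123, 138) (highest frequency 35).
d₁ = 35 − 23 = 12, d₂ = 35 − 27 = 8
Mode ≈ 123 + (12/(12+8)) × 15 = 123 + 9.0000 = 132.0000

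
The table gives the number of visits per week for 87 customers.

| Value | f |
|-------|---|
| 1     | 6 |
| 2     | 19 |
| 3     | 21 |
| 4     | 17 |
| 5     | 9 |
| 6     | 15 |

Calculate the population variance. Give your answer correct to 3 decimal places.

2.338

Values: 1, 2, 3, 4, 5, 6
n = 87, Σfx = 310, mean = 3.5632
Σfx² = 1308
Σf(x − x̄)² = Σfx² − (Σfx)²/n = 1308 − 310²/87 = 203.4023
Population variance = 203.4023 / 87 = 2.3380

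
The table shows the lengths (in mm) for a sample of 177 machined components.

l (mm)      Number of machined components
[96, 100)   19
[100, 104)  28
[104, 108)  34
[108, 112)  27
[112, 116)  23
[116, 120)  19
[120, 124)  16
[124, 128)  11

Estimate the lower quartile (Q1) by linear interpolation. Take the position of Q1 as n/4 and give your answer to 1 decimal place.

103.6

Cumulative frequencies: 19, 47, 81, 108, 131, 150, 166, 177
n = 177; position = n/4 = 44.25.
This falls in the class [100, 104): L = 100, F = 19, f = 28, h = 4.
Lower quartile ≈ 100 + ((44.25 − 19) / 28) × 4 = 103.6071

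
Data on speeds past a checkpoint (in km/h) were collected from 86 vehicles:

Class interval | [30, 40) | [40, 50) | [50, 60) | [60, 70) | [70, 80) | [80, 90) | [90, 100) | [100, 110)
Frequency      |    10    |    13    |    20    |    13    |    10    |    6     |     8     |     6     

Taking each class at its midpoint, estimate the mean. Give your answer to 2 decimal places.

Midpoints: 35, 45, 55, 65, 75, 85, 95, 105
Σfm = 10×35 + 13×45 + 20×55 + 13×65 + 10×75 + 6×85 + 8×95 + 6×105 = 5530
n = Σf = 86
Mean = 5530 / 86 = 64.3023

64.30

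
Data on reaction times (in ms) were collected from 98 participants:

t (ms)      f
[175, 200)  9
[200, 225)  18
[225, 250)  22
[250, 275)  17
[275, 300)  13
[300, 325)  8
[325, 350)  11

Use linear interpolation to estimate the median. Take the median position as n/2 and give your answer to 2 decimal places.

250.00

Cumulative frequencies: 9, 27, 49, 66, 79, 87, 98
n = 98; position = n/2 = 49.
This falls in the class [225, 250): L = 225, F = 27, f = 22, h = 25.
Median ≈ 225 + ((49 − 27) / 22) × 25 = 250.0000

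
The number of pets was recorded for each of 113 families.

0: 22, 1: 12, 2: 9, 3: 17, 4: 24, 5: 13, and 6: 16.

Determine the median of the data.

3

Cumulative frequencies: 22, 34, 43, 60, 84, 97, 113
n = 113, so the median is the value in position (n+1)/2 = 57.
Position 57 falls at value 3.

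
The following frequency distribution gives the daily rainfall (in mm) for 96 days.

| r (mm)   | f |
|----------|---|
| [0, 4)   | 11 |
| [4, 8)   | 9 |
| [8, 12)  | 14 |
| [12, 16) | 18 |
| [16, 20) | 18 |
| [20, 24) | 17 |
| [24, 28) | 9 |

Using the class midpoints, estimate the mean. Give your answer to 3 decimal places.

Midpoints: 2, 6, 10, 14, 18, 22, 26
Σfm = 11×2 + 9×6 + 14×10 + 18×14 + 18×18 + 17×22 + 9×26 = 1400
n = Σf = 96
Mean = 1400 / 96 = 14.5833

14.583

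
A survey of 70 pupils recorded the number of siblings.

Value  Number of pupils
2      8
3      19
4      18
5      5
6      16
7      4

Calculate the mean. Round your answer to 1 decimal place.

Values: 2, 3, 4, 5, 6, 7
Σfx = 8×2 + 19×3 + 18×4 + 5×5 + 16×6 + 4×7 = 294
n = Σf = 70
Mean = 294 / 70 = 4.2000

4.2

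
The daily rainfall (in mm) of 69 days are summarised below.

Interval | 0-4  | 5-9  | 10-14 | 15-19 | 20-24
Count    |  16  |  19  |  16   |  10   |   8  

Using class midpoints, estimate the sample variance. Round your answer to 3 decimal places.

42.626

Midpoints: 2, 7, 12, 17, 22
n = 69, Σfm = 703, mean = 10.1884
Σfm² = 10061
Σf(m − x̄)² = Σfm² − (Σfm)²/n = 10061 − 703²/69 = 2898.5507
Sample variance = 2898.5507 / 68 = 42.6257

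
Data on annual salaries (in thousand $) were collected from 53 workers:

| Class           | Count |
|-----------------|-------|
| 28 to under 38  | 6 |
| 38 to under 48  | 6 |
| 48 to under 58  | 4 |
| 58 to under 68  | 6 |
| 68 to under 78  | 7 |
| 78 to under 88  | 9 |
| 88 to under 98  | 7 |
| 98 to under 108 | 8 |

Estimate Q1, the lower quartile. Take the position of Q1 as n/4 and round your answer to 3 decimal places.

51.125

Cumulative frequencies: 6, 12, 16, 22, 29, 38, 45, 53
n = 53; position = n/4 = 13.25.
This falls in the class 48 to under 58: L = 48, F = 12, f = 4, h = 10.
Lower quartile ≈ 48 + ((13.25 − 12) / 4) × 10 = 51.1250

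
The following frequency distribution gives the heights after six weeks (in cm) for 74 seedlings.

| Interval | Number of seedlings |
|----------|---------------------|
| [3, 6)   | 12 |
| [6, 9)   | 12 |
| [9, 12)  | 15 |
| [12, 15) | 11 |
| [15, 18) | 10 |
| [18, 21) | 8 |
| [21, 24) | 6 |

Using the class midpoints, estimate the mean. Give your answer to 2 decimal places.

Midpoints: 4.5, 7.5, 10.5, 13.5, 16.5, 19.5, 22.5
Σfm = 12×4.5 + 12×7.5 + 15×10.5 + 11×13.5 + 10×16.5 + 8×19.5 + 6×22.5 = 906
n = Σf = 74
Mean = 906 / 74 = 12.2432

12.24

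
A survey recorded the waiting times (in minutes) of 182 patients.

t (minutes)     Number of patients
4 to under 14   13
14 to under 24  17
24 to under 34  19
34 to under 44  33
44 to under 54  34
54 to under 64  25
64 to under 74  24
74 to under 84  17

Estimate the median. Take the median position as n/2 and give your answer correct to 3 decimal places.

Cumulative frequencies: 13, 30, 49, 82, 116, 141, 165, 182
n = 182; position = n/2 = 91.
This falls in the class 44 to under 54: L = 44, F = 82, f = 34, h = 10.
Median ≈ 44 + ((91 − 82) / 34) × 10 = 46.6471

46.647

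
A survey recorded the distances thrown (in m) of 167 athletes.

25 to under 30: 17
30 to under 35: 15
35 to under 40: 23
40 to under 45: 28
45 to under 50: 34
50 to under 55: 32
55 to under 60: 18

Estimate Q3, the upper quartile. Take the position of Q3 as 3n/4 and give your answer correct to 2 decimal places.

Cumulative frequencies: 17, 32, 55, 83, 117, 149, 167
n = 167; position = 3n/4 = 125.25.
This falls in the class 50 to under 55: L = 50, F = 117, f = 32, h = 5.
Upper quartile ≈ 50 + ((125.25 − 117) / 32) × 5 = 51.2891

51.29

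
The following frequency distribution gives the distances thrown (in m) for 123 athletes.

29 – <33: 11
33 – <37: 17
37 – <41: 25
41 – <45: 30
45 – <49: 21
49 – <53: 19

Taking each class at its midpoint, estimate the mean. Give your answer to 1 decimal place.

Midpoints: 31, 35, 39, 43, 47, 51
Σfm = 11×31 + 17×35 + 25×39 + 30×43 + 21×47 + 19×51 = 5157
n = Σf = 123
Mean = 5157 / 123 = 41.9268

41.9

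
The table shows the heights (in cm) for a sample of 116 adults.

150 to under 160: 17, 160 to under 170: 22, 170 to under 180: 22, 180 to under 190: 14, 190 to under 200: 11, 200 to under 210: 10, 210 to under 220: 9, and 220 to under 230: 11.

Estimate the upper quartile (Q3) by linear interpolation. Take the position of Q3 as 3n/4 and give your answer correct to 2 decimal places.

Cumulative frequencies: 17, 39, 61, 75, 86, 96, 105, 116
n = 116; position = 3n/4 = 87.
This falls in the class 200 to under 210: L = 200, F = 86, f = 10, h = 10.
Upper quartile ≈ 200 + ((87 − 86) / 10) × 10 = 201.0000

201.00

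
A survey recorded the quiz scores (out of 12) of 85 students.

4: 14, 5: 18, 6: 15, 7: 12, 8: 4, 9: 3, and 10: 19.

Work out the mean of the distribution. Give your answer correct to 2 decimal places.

6.69

Values: 4, 5, 6, 7, 8, 9, 10
Σfx = 14×4 + 18×5 + 15×6 + 12×7 + 4×8 + 3×9 + 19×10 = 569
n = Σf = 85
Mean = 569 / 85 = 6.6941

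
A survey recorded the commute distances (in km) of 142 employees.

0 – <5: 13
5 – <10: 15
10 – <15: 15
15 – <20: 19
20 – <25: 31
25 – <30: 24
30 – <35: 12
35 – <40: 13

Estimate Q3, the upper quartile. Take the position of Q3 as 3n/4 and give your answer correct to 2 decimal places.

Cumulative frequencies: 13, 28, 43, 62, 93, 117, 129, 142
n = 142; position = 3n/4 = 106.5.
This falls in the class 25 – <30: L = 25, F = 93, f = 24, h = 5.
Upper quartile ≈ 25 + ((106.5 − 93) / 24) × 5 = 27.8125

27.81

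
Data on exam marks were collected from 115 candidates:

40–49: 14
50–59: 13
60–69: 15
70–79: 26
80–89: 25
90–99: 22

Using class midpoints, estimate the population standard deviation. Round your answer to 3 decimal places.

Midpoints: 44.5, 54.5, 64.5, 74.5, 84.5, 94.5
n = 115, Σfm = 8427.5, mean = 73.2826
Σfm² = 648018.75
Σf(m − x̄)² = Σfm² − (Σfm)²/n = 648018.75 − 8427.5²/115 = 30429.5652
Population variance = 30429.5652 / 115 = 264.6049
Standard deviation = √264.6049 = 16.2667

16.267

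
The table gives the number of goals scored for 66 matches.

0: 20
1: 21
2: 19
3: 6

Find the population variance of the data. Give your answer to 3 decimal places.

Values: 0, 1, 2, 3
n = 66, Σfx = 77, mean = 1.1667
Σfx² = 151
Σf(x − x̄)² = Σfx² − (Σfx)²/n = 151 − 77²/66 = 61.1667
Population variance = 61.1667 / 66 = 0.9268

0.927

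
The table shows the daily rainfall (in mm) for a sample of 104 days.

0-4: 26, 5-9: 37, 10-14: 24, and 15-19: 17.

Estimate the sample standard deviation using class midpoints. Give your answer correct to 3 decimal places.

Midpoints: 2, 7, 12, 17
n = 104, Σfm = 888, mean = 8.5385
Σfm² = 10286
Σf(m − x̄)² = Σfm² − (Σfm)²/n = 10286 − 888²/104 = 2703.8462
Sample variance = 2703.8462 / 103 = 26.2509
Standard deviation = √26.2509 = 5.1236

5.124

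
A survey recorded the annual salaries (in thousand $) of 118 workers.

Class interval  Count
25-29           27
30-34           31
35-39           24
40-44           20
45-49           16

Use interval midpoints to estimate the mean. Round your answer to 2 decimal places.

Midpoints: 27, 32, 37, 42, 47
Σfm = 27×27 + 31×32 + 24×37 + 20×42 + 16×47 = 4201
n = Σf = 118
Mean = 4201 / 118 = 35.6017

35.60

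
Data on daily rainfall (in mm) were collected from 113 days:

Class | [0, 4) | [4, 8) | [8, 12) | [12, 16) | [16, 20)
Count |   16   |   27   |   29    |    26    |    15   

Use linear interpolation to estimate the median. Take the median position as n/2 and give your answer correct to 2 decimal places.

Cumulative frequencies: 16, 43, 72, 98, 113
n = 113; position = n/2 = 56.5.
This falls in the class [8, 12): L = 8, F = 43, f = 29, h = 4.
Median ≈ 8 + ((56.5 − 43) / 29) × 4 = 9.8621

9.86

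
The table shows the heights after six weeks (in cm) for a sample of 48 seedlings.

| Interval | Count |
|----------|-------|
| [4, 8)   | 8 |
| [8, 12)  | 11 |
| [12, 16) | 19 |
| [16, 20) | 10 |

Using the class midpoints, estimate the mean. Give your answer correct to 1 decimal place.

12.6

Midpoints: 6, 10, 14, 18
Σfm = 8×6 + 11×10 + 19×14 + 10×18 = 604
n = Σf = 48
Mean = 604 / 48 = 12.5833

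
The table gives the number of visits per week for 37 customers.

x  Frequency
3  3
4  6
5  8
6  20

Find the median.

Cumulative frequencies: 3, 9, 17, 37
n = 37, so the median is the value in position (n+1)/2 = 19.
Position 19 falls at value 6.

6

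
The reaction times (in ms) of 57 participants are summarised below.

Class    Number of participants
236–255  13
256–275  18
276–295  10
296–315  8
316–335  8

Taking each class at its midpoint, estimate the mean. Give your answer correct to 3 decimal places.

Midpoints: 245.5, 265.5, 285.5, 305.5, 325.5
Σfm = 13×245.5 + 18×265.5 + 10×285.5 + 8×305.5 + 8×325.5 = 15873.5
n = Σf = 57
Mean = 15873.5 / 57 = 278.4825

278.482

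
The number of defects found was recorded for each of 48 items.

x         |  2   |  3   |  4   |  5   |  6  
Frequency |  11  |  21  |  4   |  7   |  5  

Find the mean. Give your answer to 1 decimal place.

Values: 2, 3, 4, 5, 6
Σfx = 11×2 + 21×3 + 4×4 + 7×5 + 5×6 = 166
n = Σf = 48
Mean = 166 / 48 = 3.4583

3.5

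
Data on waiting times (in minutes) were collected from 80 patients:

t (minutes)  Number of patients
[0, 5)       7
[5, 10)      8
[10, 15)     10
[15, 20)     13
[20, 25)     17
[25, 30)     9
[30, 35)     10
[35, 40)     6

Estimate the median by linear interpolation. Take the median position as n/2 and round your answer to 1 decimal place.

Cumulative frequencies: 7, 15, 25, 38, 55, 64, 74, 80
n = 80; position = n/2 = 40.
This falls in the class [20, 25): L = 20, F = 38, f = 17, h = 5.
Median ≈ 20 + ((40 − 38) / 17) × 5 = 20.5882

20.6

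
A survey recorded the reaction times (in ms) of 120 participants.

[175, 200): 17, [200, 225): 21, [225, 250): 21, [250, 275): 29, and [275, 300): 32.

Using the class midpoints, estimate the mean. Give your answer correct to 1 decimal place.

245.4

Midpoints: 187.5, 212.5, 237.5, 262.5, 287.5
Σfm = 17×187.5 + 21×212.5 + 21×237.5 + 29×262.5 + 32×287.5 = 29450
n = Σf = 120
Mean = 29450 / 120 = 245.4167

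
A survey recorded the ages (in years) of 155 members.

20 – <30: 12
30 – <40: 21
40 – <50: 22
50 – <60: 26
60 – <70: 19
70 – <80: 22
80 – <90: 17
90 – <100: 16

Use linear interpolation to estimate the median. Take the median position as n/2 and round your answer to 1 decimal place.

58.7

Cumulative frequencies: 12, 33, 55, 81, 100, 122, 139, 155
n = 155; position = n/2 = 77.5.
This falls in the class 50 – <60: L = 50, F = 55, f = 26, h = 10.
Median ≈ 50 + ((77.5 − 55) / 26) × 10 = 58.6538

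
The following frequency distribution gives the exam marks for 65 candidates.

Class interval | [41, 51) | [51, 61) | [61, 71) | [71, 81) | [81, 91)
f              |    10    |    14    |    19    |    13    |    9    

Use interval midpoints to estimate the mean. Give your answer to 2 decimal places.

Midpoints: 46, 56, 66, 76, 86
Σfm = 10×46 + 14×56 + 19×66 + 13×76 + 9×86 = 4260
n = Σf = 65
Mean = 4260 / 65 = 65.5385

65.54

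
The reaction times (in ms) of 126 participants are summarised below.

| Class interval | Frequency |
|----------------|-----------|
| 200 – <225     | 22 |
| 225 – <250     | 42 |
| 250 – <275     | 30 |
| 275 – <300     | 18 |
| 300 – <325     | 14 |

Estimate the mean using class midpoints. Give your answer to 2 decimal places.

254.56

Midpoints: 212.5, 237.5, 262.5, 287.5, 312.5
Σfm = 22×212.5 + 42×237.5 + 30×262.5 + 18×287.5 + 14×312.5 = 32075
n = Σf = 126
Mean = 32075 / 126 = 254.5635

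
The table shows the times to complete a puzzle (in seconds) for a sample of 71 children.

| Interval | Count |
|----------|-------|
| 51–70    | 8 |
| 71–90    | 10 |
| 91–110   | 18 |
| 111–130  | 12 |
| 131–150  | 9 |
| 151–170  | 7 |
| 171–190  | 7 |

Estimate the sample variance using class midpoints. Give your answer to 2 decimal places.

Midpoints: 60.5, 80.5, 100.5, 120.5, 140.5, 160.5, 180.5
n = 71, Σfm = 8195.5, mean = 115.4296
Σfm² = 1036177.75
Σf(m − x̄)² = Σfm² − (Σfm)²/n = 1036177.75 − 8195.5²/71 = 90174.6479
Sample variance = 90174.6479 / 70 = 1288.2093

1288.21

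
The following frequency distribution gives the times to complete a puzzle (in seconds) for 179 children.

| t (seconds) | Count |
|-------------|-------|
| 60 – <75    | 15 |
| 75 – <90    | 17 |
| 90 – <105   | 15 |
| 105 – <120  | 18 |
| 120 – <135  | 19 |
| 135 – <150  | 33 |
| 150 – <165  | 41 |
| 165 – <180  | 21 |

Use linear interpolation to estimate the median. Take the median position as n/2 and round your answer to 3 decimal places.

137.500

Cumulative frequencies: 15, 32, 47, 65, 84, 117, 158, 179
n = 179; position = n/2 = 89.5.
This falls in the class 135 – <150: L = 135, F = 84, f = 33, h = 15.
Median ≈ 135 + ((89.5 − 84) / 33) × 15 = 137.5000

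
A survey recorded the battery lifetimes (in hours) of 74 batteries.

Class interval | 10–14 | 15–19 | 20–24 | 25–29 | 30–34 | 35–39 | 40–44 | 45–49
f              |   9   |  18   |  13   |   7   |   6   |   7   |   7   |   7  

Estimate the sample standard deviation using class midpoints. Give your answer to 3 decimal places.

11.322

Midpoints: 12, 17, 22, 27, 32, 37, 42, 47
n = 74, Σfm = 1963, mean = 26.5270
Σfm² = 61431
Σf(m − x̄)² = Σfm² − (Σfm)²/n = 61431 − 1963²/74 = 9358.4459
Sample variance = 9358.4459 / 73 = 128.1979
Standard deviation = √128.1979 = 11.3225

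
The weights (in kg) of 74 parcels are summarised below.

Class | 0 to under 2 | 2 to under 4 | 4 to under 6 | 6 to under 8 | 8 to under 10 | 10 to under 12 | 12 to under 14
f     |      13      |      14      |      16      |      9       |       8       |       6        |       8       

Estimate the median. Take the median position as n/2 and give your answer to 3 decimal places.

Cumulative frequencies: 13, 27, 43, 52, 60, 66, 74
n = 74; position = n/2 = 37.
This falls in the class 4 to under 6: L = 4, F = 27, f = 16, h = 2.
Median ≈ 4 + ((37 − 27) / 16) × 2 = 5.2500

5.250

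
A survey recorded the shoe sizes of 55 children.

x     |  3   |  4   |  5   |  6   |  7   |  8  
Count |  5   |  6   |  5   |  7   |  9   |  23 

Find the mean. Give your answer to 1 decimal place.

6.4

Values: 3, 4, 5, 6, 7, 8
Σfx = 5×3 + 6×4 + 5×5 + 7×6 + 9×7 + 23×8 = 353
n = Σf = 55
Mean = 353 / 55 = 6.4182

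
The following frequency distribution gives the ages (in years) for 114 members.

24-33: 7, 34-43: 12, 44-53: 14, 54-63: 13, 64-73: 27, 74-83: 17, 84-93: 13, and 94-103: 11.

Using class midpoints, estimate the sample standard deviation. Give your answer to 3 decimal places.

19.947

Midpoints: 28.5, 38.5, 48.5, 58.5, 68.5, 78.5, 88.5, 98.5
n = 114, Σfm = 7519, mean = 65.9561
Σfm² = 540886.5
Σf(m − x̄)² = Σfm² − (Σfm)²/n = 540886.5 − 7519²/114 = 44962.2807
Sample variance = 44962.2807 / 113 = 397.8963
Standard deviation = √397.8963 = 19.9473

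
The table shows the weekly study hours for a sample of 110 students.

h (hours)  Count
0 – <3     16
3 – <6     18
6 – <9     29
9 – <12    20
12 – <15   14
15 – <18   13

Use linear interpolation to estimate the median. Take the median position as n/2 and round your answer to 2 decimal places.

8.17

Cumulative frequencies: 16, 34, 63, 83, 97, 110
n = 110; position = n/2 = 55.
This falls in the class 6 – <9: L = 6, F = 34, f = 29, h = 3.
Median ≈ 6 + ((55 − 34) / 29) × 3 = 8.1724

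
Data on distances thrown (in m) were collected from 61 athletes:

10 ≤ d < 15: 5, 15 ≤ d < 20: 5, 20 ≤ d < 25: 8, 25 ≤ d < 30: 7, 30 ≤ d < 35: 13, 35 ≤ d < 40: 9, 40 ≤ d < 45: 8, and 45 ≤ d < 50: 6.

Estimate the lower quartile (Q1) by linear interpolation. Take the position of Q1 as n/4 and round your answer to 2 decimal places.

Cumulative frequencies: 5, 10, 18, 25, 38, 47, 55, 61
n = 61; position = n/4 = 15.25.
This falls in the class 20 ≤ d < 25: L = 20, F = 10, f = 8, h = 5.
Lower quartile ≈ 20 + ((15.25 − 10) / 8) × 5 = 23.2812

23.28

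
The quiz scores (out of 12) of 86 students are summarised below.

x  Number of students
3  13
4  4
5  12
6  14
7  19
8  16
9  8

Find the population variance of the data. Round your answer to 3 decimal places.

3.454

Values: 3, 4, 5, 6, 7, 8, 9
n = 86, Σfx = 532, mean = 6.1860
Σfx² = 3588
Σf(x − x̄)² = Σfx² − (Σfx)²/n = 3588 − 532²/86 = 297.0233
Population variance = 297.0233 / 86 = 3.4538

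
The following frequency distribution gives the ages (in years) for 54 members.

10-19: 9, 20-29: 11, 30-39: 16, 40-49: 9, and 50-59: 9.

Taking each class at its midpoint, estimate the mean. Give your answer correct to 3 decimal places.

Midpoints: 14.5, 24.5, 34.5, 44.5, 54.5
Σfm = 9×14.5 + 11×24.5 + 16×34.5 + 9×44.5 + 9×54.5 = 1843
n = Σf = 54
Mean = 1843 / 54 = 34.1296

34.130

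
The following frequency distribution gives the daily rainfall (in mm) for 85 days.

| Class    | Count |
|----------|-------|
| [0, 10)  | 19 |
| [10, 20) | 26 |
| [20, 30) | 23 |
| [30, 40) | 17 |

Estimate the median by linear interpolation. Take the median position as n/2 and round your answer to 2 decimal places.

Cumulative frequencies: 19, 45, 68, 85
n = 85; position = n/2 = 42.5.
This falls in the class [10, 20): L = 10, F = 19, f = 26, h = 10.
Median ≈ 10 + ((42.5 − 19) / 26) × 10 = 19.0385

19.04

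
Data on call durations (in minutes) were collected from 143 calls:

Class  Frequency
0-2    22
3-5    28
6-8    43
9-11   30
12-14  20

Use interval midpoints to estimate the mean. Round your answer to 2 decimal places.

6.96

Midpoints: 1, 4, 7, 10, 13
Σfm = 22×1 + 28×4 + 43×7 + 30×10 + 20×13 = 995
n = Σf = 143
Mean = 995 / 143 = 6.9580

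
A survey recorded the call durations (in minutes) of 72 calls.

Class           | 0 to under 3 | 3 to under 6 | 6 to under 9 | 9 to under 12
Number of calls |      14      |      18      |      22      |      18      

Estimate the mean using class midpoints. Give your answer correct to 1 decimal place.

Midpoints: 1.5, 4.5, 7.5, 10.5
Σfm = 14×1.5 + 18×4.5 + 22×7.5 + 18×10.5 = 456
n = Σf = 72
Mean = 456 / 72 = 6.3333

6.3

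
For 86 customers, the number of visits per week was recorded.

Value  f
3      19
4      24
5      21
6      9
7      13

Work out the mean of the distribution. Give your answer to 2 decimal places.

Values: 3, 4, 5, 6, 7
Σfx = 19×3 + 24×4 + 21×5 + 9×6 + 13×7 = 403
n = Σf = 86
Mean = 403 / 86 = 4.6860

4.69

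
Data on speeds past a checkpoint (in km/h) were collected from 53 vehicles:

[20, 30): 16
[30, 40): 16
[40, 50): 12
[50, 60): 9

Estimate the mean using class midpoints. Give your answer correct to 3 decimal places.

37.642

Midpoints: 25, 35, 45, 55
Σfm = 16×25 + 16×35 + 12×45 + 9×55 = 1995
n = Σf = 53
Mean = 1995 / 53 = 37.6415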